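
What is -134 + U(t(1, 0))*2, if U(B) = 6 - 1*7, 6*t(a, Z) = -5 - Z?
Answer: -136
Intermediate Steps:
t(a, Z) = -⅚ - Z/6 (t(a, Z) = (-5 - Z)/6 = -⅚ - Z/6)
U(B) = -1 (U(B) = 6 - 7 = -1)
-134 + U(t(1, 0))*2 = -134 - 1*2 = -134 - 2 = -136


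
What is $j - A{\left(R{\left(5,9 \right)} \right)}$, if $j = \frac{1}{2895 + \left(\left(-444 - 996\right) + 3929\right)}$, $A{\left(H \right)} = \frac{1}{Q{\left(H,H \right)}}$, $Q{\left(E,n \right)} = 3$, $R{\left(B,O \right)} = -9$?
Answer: $- \frac{5381}{16152} \approx -0.33315$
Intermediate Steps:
$A{\left(H \right)} = \frac{1}{3}$
$j = \frac{1}{5384}$ ($j = \frac{1}{2895 + \left(-1440 + 3929\right)} = \frac{1}{2895 + 2489} = \frac{1}{5384} \approx 0.00018574$)
$j - A{\left(R{\left(5,9 \right)} \right)} = \frac{1}{5384} - \frac{1}{3} = - \frac{5381}{16152}$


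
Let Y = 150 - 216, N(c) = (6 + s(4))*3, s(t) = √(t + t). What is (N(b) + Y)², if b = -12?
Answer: 2376 - 576*√2 ≈ 1561.4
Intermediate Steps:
s(t) = √2*√t (s(t) = √(2*t) = √2*√t)
N(c) = 18 + 6*√2 (N(c) = (6 + √2*√4)*3 = (6 + √2*2)*3 = (6 + 2*√2)*3 = 18 + 6*√2)
Y = -66
(N(b) + Y)² = ((18 + 6*√2) - 66)² = (-48 + 6*√2)²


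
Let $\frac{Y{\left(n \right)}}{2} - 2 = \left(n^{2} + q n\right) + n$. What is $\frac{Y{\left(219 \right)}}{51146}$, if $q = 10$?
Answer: $\frac{50372}{25573} \approx 1.9697$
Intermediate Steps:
$Y{\left(n \right)} = 4 + 2 n^{2} + 22 n$ ($Y{\left(n \right)} = 4 + 2 \left(\left(n^{2} + 10 n\right) + n\right) = 4 + 2 \left(n^{2} + 11 n\right) = 4 + \left(2 n^{2} + 22 n\right) = 4 + 2 n^{2} + 22 n$)
$\frac{Y{\left(219 \right)}}{51146} = \frac{4 + 2 \cdot 219^{2} + 22 \cdot 219}{51146} = \left(4 + 2 \cdot 47961 + 4818\right) \frac{1}{51146} = \left(4 + 95922 + 4818\right) \frac{1}{51146} = 100744 \cdot \frac{1}{51146} = \frac{50372}{25573}$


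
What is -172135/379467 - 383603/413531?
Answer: -5040647402/3649334139 ≈ -1.3813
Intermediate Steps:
-172135/379467 - 383603/413531 = -172135*1/379467 - 383603*1/413531 = -172135/379467 - 8921/9617 = -5040647402/3649334139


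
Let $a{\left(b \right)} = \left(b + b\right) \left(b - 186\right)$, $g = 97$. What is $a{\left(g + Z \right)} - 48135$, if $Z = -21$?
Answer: $-64855$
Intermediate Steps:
$a{\left(b \right)} = 2 b \left(-186 + b\right)$
$a{\left(g + Z \right)} - 48135 = 2 \left(97 - 21\right) \left(-186 + \left(97 - 21\right)\right) - 48135 = 2 \cdot 76 \left(-186 + 76\right) - 48135 = 2 \cdot 76 \left(-110\right) - 48135 = -16720 - 48135 = -64855$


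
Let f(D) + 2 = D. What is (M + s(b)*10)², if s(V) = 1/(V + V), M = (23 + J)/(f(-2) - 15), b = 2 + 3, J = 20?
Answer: 576/361 ≈ 1.5956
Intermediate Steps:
f(D) = -2 + D
b = 5
M = -43/19 (M = (23 + 20)/((-2 - 2) - 15) = 43/(-4 - 15) = 43/(-19) = 43*(-1/19) = -43/19 ≈ -2.2632)
s(V) = 1/(2*V)
(M + s(b)*10)² = (-43/19 + ((½)/5)*10)² = (-43/19 + ((½)*(⅕))*10)² = (-43/19 + (⅒)*10)² = (-43/19 + 1)² = (-24/19)² = 576/361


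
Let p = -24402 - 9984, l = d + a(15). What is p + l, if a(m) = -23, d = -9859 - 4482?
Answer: -48750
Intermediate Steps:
d = -14341
l = -14364 (l = -14341 - 23 = -14364)
p = -34386
p + l = -34386 - 14364 = -48750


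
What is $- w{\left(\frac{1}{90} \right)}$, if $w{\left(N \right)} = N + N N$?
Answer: $- \frac{91}{8100} \approx -0.011235$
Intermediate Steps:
$w{\left(N \right)} = N + N^{2}$
$- w{\left(\frac{1}{90} \right)} = - \frac{1 + \frac{1}{90}}{90} = - \frac{91}{90 \cdot 90} = \left(-1\right) \frac{91}{8100} = - \frac{91}{8100}$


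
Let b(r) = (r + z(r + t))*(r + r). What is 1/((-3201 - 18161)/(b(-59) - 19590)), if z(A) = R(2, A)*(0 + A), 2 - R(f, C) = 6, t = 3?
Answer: 19530/10681 ≈ 1.8285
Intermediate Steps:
R(f, C) = -4 (R(f, C) = 2 - 1*6 = 2 - 6 = -4)
z(A) = -4*A (z(A) = -4*(0 + A) = -4*A)
b(r) = 2*r*(-12 - 3*r) (b(r) = (r - 4*(r + 3))*(r + r) = (r - 4*(3 + r))*(2*r) = (r + (-12 - 4*r))*(2*r) = (-12 - 3*r)*(2*r) = 2*r*(-12 - 3*r))
1/((-3201 - 18161)/(b(-59) - 19590)) = 1/((-3201 - 18161)/(6*(-59)*(-4 - 1*(-59)) - 19590)) = 1/(-21362/(6*(-59)*(-4 + 59) - 19590)) = 1/(-21362/(6*(-59)*55 - 19590)) = 1/(-21362/(-19470 - 19590)) = 1/(-21362/(-39060)) = 1/(-21362*(-1/39060)) = 1/(10681/19530) = 19530/10681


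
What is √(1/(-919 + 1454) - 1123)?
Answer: 6*I*√8928615/535 ≈ 33.511*I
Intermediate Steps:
√(1/(-919 + 1454) - 1123) = √(1/535 - 1123) = √(-600804/535) = 6*I*√8928615/535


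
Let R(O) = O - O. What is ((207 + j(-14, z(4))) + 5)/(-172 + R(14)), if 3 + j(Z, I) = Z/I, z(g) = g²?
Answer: -1665/1376 ≈ -1.2100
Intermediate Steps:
R(O) = 0
j(Z, I) = -3 + Z/I
((207 + j(-14, z(4))) + 5)/(-172 + R(14)) = ((207 + (-3 - 14/(4²))) + 5)/(-172 + 0) = ((207 + (-3 - 14/16)) + 5)/(-172) = ((207 + (-3 - 14*1/16)) + 5)*(-1/172) = ((207 + (-3 - 7/8)) + 5)*(-1/172) = ((207 - 31/8) + 5)*(-1/172) = (1625/8 + 5)*(-1/172) = (1665/8)*(-1/172) = -1665/1376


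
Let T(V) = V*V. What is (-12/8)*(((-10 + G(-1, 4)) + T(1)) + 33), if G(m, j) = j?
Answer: -42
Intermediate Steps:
T(V) = V**2
(-12/8)*(((-10 + G(-1, 4)) + T(1)) + 33) = (-12/8)*(((-10 + 4) + 1**2) + 33) = (-12*1/8)*((-6 + 1) + 33) = -3*(-5 + 33)/2 = -3/2*28 = -42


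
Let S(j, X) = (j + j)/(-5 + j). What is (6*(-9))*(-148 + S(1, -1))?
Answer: 8019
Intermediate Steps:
S(j, X) = 2*j/(-5 + j) (S(j, X) = (2*j)/(-5 + j) = 2*j/(-5 + j))
(6*(-9))*(-148 + S(1, -1)) = (6*(-9))*(-148 + 2*1/(-5 + 1)) = -54*(-148 + 2*1/(-4)) = -54*(-148 + 2*1*(-¼)) = -54*(-148 - ½) = -54*(-297/2) = 8019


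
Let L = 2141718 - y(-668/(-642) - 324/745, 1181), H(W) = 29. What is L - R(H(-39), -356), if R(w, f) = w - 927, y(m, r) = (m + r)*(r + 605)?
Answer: 7716826514/239145 ≈ 32268.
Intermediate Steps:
y(m, r) = (605 + r)*(m + r) (y(m, r) = (m + r)*(605 + r) = (605 + r)*(m + r))
R(w, f) = -927 + w
L = 7502074304/239145 (L = 2141718 - (1181² + 605*(-668/(-642) - 324/745) + 605*1181 + (-668/(-642) - 324/745)*1181) = 2141718 - (1394761 + 605*(-668*(-1/642) - 324*1/745) + 714505 + (-668*(-1/642) - 324*1/745)*1181) = 2141718 - (1394761 + 605*(334/321 - 324/745) + 714505 + (334/321 - 324/745)*1181) = 2141718 - (1394761 + 605*(144826/239145) + 714505 + (144826/239145)*1181) = 2141718 - (1394761 + 17523946/47829 + 714505 + 171039506/239145) = 2141718 - 1*504679076806/239145 = 2141718 - 504679076806/239145 = 7502074304/239145 ≈ 31370.)
L - R(H(-39), -356) = 7502074304/239145 - (-927 + 29) = 7502074304/239145 - 1*(-898) = 7502074304/239145 + 898 = 7716826514/239145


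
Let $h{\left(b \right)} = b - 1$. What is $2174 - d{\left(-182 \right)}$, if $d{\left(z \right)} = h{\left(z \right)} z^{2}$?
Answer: $6063866$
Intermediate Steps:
$h{\left(b \right)} = -1 + b$
$d{\left(z \right)} = z^{2} \left(-1 + z\right)$ ($d{\left(z \right)} = \left(-1 + z\right) z^{2} = z^{2} \left(-1 + z\right)$)
$2174 - d{\left(-182 \right)} = 2174 - \left(-182\right)^{2} \left(-1 - 182\right) = 2174 - 33124 \left(-183\right) = 2174 - -6061692 = 2174 + 6061692 = 6063866$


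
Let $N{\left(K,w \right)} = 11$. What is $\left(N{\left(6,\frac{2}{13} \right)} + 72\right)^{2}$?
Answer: $6889$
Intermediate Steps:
$\left(N{\left(6,\frac{2}{13} \right)} + 72\right)^{2} = \left(11 + 72\right)^{2} = 83^{2} = 6889$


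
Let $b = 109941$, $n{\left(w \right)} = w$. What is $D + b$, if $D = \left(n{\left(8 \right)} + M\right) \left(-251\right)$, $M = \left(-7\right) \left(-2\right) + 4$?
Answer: $103415$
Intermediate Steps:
$M = 18$ ($M = 14 + 4 = 18$)
$D = -6526$ ($D = \left(8 + 18\right) \left(-251\right) = 26 \left(-251\right) = -6526$)
$D + b = -6526 + 109941 = 103415$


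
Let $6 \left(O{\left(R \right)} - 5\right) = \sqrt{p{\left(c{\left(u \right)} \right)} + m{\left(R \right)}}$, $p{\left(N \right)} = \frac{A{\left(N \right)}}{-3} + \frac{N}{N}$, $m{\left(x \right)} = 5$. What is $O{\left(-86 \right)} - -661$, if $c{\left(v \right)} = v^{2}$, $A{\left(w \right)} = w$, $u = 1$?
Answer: $666 + \frac{\sqrt{51}}{18} \approx 666.4$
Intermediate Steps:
$p{\left(N \right)} = 1 - \frac{N}{3}$ ($p{\left(N \right)} = \frac{N}{-3} + \frac{N}{N} = N \left(- \frac{1}{3}\right) + 1 = - \frac{N}{3} + 1 = 1 - \frac{N}{3}$)
$O{\left(R \right)} = 5 + \frac{\sqrt{51}}{18}$ ($O{\left(R \right)} = 5 + \frac{\sqrt{\left(1 - \frac{1^{2}}{3}\right) + 5}}{6} = 5 + \frac{\sqrt{\left(1 - \frac{1}{3}\right) + 5}}{6} = 5 + \frac{\sqrt{\frac{2}{3} + 5}}{6} = 5 + \frac{\sqrt{\frac{17}{3}}}{6} = 5 + \frac{\frac{1}{3} \sqrt{51}}{6} = 5 + \frac{\sqrt{51}}{18}$)
$O{\left(-86 \right)} - -661 = \left(5 + \frac{\sqrt{51}}{18}\right) - -661 = \left(5 + \frac{\sqrt{51}}{18}\right) + 661 = 666 + \frac{\sqrt{51}}{18}$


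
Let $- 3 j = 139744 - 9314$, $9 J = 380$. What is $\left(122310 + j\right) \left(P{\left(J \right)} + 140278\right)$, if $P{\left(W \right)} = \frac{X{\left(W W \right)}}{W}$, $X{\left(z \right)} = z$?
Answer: $\frac{298671593000}{27} \approx 1.1062 \cdot 10^{10}$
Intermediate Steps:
$J = \frac{380}{9}$ ($J = \frac{1}{9} \cdot 380 = \frac{380}{9} \approx 42.222$)
$j = - \frac{130430}{3}$ ($j = - \frac{139744 - 9314}{3} = \left(- \frac{1}{3}\right) 130430 = - \frac{130430}{3} \approx -43477.0$)
$P{\left(W \right)} = W$ ($P{\left(W \right)} = \frac{W W}{W} = \frac{W^{2}}{W} = W$)
$\left(122310 + j\right) \left(P{\left(J \right)} + 140278\right) = \left(122310 - \frac{130430}{3}\right) \left(\frac{380}{9} + 140278\right) = \frac{236500}{3} \cdot \frac{1262882}{9} = \frac{298671593000}{27}$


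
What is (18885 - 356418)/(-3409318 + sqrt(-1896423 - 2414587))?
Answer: 52307151477/528338797097 + 337533*I*sqrt(4311010)/11623453536134 ≈ 0.099003 + 6.0294e-5*I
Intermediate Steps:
(18885 - 356418)/(-3409318 + sqrt(-1896423 - 2414587)) = -337533/(-3409318 + sqrt(-4311010)) = -337533/(-3409318 + I*sqrt(4311010))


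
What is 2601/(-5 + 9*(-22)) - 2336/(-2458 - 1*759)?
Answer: -7893209/653051 ≈ -12.087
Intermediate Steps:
2601/(-5 + 9*(-22)) - 2336/(-2458 - 1*759) = 2601/(-5 - 198) - 2336/(-2458 - 759) = 2601/(-203) - 2336/(-3217) = 2601*(-1/203) - 2336*(-1/3217) = -2601/203 + 2336/3217 = -7893209/653051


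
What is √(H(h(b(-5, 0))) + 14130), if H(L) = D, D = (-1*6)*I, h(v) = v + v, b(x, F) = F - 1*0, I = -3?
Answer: 6*√393 ≈ 118.95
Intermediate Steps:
b(x, F) = F (b(x, F) = F + 0 = F)
h(v) = 2*v
D = 18 (D = -1*6*(-3) = -6*(-3) = 18)
H(L) = 18
√(H(h(b(-5, 0))) + 14130) = √(18 + 14130) = √14148 = 6*√393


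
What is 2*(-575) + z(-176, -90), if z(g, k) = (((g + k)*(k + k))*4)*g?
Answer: -33708670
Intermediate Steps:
z(g, k) = 8*g*k*(g + k) (z(g, k) = (((g + k)*(2*k))*4)*g = ((2*k*(g + k))*4)*g = (8*k*(g + k))*g = 8*g*k*(g + k))
2*(-575) + z(-176, -90) = 2*(-575) + 8*(-176)*(-90)*(-176 - 90) = -1150 + 8*(-176)*(-90)*(-266) = -1150 - 33707520 = -33708670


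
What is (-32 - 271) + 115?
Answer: -188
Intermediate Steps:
(-32 - 271) + 115 = -303 + 115 = -188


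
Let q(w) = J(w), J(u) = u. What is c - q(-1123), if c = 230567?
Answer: 231690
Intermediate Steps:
q(w) = w
c - q(-1123) = 230567 - 1*(-1123) = 230567 + 1123 = 231690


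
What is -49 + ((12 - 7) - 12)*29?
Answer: -252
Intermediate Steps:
-49 + ((12 - 7) - 12)*29 = -49 + (5 - 12)*29 = -49 - 7*29 = -49 - 203 = -252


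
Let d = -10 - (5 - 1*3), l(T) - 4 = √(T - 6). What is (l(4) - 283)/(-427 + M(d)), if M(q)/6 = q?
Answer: 279/499 - I*√2/499 ≈ 0.55912 - 0.0028341*I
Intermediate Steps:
l(T) = 4 + √(-6 + T) (l(T) = 4 + √(T - 6) = 4 + √(-6 + T))
d = -12 (d = -10 - (5 - 3) = -10 - 1*2 = -10 - 2 = -12)
M(q) = 6*q
(l(4) - 283)/(-427 + M(d)) = ((4 + √(-6 + 4)) - 283)/(-427 + 6*(-12)) = ((4 + √(-2)) - 283)/(-427 - 72) = ((4 + I*√2) - 283)/(-499) = (-279 + I*√2)*(-1/499) = 279/499 - I*√2/499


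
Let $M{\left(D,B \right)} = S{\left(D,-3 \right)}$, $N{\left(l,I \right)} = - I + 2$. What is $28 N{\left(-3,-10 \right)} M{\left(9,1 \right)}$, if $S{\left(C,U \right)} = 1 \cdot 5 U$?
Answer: $-5040$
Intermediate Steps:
$N{\left(l,I \right)} = 2 - I$
$S{\left(C,U \right)} = 5 U$
$M{\left(D,B \right)} = -15$ ($M{\left(D,B \right)} = 5 \left(-3\right) = -15$)
$28 N{\left(-3,-10 \right)} M{\left(9,1 \right)} = 28 \left(2 - -10\right) \left(-15\right) = 28 \left(2 + 10\right) \left(-15\right) = 28 \cdot 12 \left(-15\right) = 336 \left(-15\right) = -5040$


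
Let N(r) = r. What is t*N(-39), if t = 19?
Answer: -741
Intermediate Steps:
t*N(-39) = 19*(-39) = -741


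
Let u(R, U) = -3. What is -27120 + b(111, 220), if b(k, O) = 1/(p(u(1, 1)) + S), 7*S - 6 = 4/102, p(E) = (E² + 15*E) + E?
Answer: -52748451/1945 ≈ -27120.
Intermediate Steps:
p(E) = E² + 16*E
S = 44/51 (S = 6/7 + (4/102)/7 = 6/7 + (4*(1/102))/7 = 6/7 + (⅐)*(2/51) = 6/7 + 2/357 = 44/51 ≈ 0.86275)
b(k, O) = -51/1945 (b(k, O) = 1/(-3*(16 - 3) + 44/51) = 1/(-3*13 + 44/51) = 1/(-39 + 44/51) = 1/(-1945/51) = -51/1945)
-27120 + b(111, 220) = -27120 - 51/1945 = -52748451/1945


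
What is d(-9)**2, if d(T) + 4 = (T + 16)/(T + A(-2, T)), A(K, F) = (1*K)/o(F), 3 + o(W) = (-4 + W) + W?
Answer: 1138489/49729 ≈ 22.894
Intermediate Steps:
o(W) = -7 + 2*W (o(W) = -3 + ((-4 + W) + W) = -3 + (-4 + 2*W) = -7 + 2*W)
A(K, F) = K/(-7 + 2*F) (A(K, F) = (1*K)/(-7 + 2*F) = K/(-7 + 2*F))
d(T) = -4 + (16 + T)/(T - 2/(-7 + 2*T)) (d(T) = -4 + (T + 16)/(T - 2/(-7 + 2*T)) = -4 + (16 + T)/(T - 2/(-7 + 2*T)))
d(-9)**2 = ((8 - (-16 + 3*(-9))*(-7 + 2*(-9)))/(-2 - 9*(-7 + 2*(-9))))**2 = ((8 - (-16 - 27)*(-7 - 18))/(-2 - 9*(-7 - 18)))**2 = ((8 - 1*(-43)*(-25))/(-2 - 9*(-25)))**2 = ((8 - 1075)/(-2 + 225))**2 = (-1067/223)**2 = 1138489/49729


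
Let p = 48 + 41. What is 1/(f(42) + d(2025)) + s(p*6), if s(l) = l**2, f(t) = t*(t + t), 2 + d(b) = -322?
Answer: 913639825/3204 ≈ 2.8516e+5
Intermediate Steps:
d(b) = -324 (d(b) = -2 - 322 = -324)
p = 89
f(t) = 2*t**2 (f(t) = t*(2*t) = 2*t**2)
1/(f(42) + d(2025)) + s(p*6) = 1/(2*42**2 - 324) + (89*6)**2 = 1/(2*1764 - 324) + 534**2 = 1/(3528 - 324) + 285156 = 1/3204 + 285156 = 913639825/3204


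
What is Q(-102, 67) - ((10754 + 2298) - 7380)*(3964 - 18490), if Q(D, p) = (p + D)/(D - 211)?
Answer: 25788530771/313 ≈ 8.2391e+7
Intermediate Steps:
Q(D, p) = (D + p)/(-211 + D)
Q(-102, 67) - ((10754 + 2298) - 7380)*(3964 - 18490) = (-102 + 67)/(-211 - 102) - ((10754 + 2298) - 7380)*(3964 - 18490) = -35/(-313) - (13052 - 7380)*(-14526) = -1/313*(-35) - 5672*(-14526) = 35/313 - 1*(-82391472) = 35/313 + 82391472 = 25788530771/313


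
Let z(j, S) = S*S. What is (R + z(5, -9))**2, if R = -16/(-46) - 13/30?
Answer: 3117100561/476100 ≈ 6547.2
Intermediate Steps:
z(j, S) = S**2
R = -59/690 (R = -16*(-1/46) - 13*1/30 = 8/23 - 13/30 = -59/690 ≈ -0.085507)
(R + z(5, -9))**2 = (-59/690 + (-9)**2)**2 = (-59/690 + 81)**2 = (55831/690)**2 = 3117100561/476100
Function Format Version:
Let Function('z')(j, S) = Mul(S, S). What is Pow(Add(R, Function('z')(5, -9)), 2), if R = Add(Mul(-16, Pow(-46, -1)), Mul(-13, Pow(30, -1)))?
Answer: Rational(3117100561, 476100) ≈ 6547.2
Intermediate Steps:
Function('z')(j, S) = Pow(S, 2)
R = Rational(-59, 690) (R = Add(Mul(-16, Rational(-1, 46)), Mul(-13, Rational(1, 30))) = Add(Rational(8, 23), Rational(-13, 30)) = Rational(-59, 690) ≈ -0.085507)
Pow(Add(R, Function('z')(5, -9)), 2) = Pow(Add(Rational(-59, 690), Pow(-9, 2)), 2) = Pow(Add(Rational(-59, 690), 81), 2) = Pow(Rational(55831, 690), 2) = Rational(3117100561, 476100)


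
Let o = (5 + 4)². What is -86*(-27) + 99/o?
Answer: 20909/9 ≈ 2323.2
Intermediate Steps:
o = 81 (o = 9² = 81)
-86*(-27) + 99/o = -86*(-27) + 99/81 = 2322 + 99*(1/81) = 2322 + 11/9 = 20909/9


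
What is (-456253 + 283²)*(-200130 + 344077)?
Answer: -54147679308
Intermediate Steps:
(-456253 + 283²)*(-200130 + 344077) = (-456253 + 80089)*143947 = -376164*143947 = -54147679308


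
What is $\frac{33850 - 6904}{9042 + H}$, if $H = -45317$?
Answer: $- \frac{26946}{36275} \approx -0.74283$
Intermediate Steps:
$\frac{33850 - 6904}{9042 + H} = \frac{33850 - 6904}{9042 - 45317} = \frac{26946}{-36275} = 26946 \left(- \frac{1}{36275}\right) = - \frac{26946}{36275}$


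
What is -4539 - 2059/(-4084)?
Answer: -18535217/4084 ≈ -4538.5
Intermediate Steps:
-4539 - 2059/(-4084) = -4539 - 2059*(-1/4084) = -4539 + 2059/4084 = -18535217/4084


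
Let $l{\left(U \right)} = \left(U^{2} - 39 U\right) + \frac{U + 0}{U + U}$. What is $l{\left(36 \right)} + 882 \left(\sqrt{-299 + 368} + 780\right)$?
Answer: $\frac{1375705}{2} + 882 \sqrt{69} \approx 6.9518 \cdot 10^{5}$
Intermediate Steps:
$l{\left(U \right)} = \frac{1}{2} + U^{2} - 39 U$ ($l{\left(U \right)} = \left(U^{2} - 39 U\right) + \frac{U}{2 U} = \left(U^{2} - 39 U\right) + U \frac{1}{2 U} = \left(U^{2} - 39 U\right) + \frac{1}{2} = \frac{1}{2} + U^{2} - 39 U$)
$l{\left(36 \right)} + 882 \left(\sqrt{-299 + 368} + 780\right) = \left(\frac{1}{2} + 36^{2} - 1404\right) + 882 \left(\sqrt{-299 + 368} + 780\right) = \left(\frac{1}{2} + 1296 - 1404\right) + 882 \left(\sqrt{69} + 780\right) = - \frac{215}{2} + 882 \left(780 + \sqrt{69}\right) = - \frac{215}{2} + \left(687960 + 882 \sqrt{69}\right) = \frac{1375705}{2} + 882 \sqrt{69}$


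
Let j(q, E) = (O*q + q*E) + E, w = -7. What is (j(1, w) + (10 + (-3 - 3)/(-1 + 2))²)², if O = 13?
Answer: 225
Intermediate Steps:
j(q, E) = E + 13*q + E*q (j(q, E) = (13*q + q*E) + E = (13*q + E*q) + E = E + 13*q + E*q)
(j(1, w) + (10 + (-3 - 3)/(-1 + 2))²)² = ((-7 + 13*1 - 7*1) + (10 + (-3 - 3)/(-1 + 2))²)² = ((-7 + 13 - 7) + (10 - 6/1)²)² = (-1 + (10 - 6*1)²)² = (-1 + (10 - 6)²)² = (-1 + 4²)² = (-1 + 16)² = 15² = 225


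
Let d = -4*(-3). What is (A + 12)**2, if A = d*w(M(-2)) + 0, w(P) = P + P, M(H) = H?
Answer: 1296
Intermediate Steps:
d = 12
w(P) = 2*P
A = -48 (A = 12*(2*(-2)) + 0 = 12*(-4) + 0 = -48 + 0 = -48)
(A + 12)**2 = (-48 + 12)**2 = (-36)**2 = 1296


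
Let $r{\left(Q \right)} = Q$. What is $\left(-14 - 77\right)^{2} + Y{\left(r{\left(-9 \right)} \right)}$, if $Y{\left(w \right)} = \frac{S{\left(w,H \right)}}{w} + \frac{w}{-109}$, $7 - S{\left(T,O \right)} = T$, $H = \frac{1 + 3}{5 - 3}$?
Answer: $\frac{8121998}{981} \approx 8279.3$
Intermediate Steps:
$H = 2$ ($H = \frac{4}{2} = 4 \cdot \frac{1}{2} = 2$)
$S{\left(T,O \right)} = 7 - T$
$Y{\left(w \right)} = - \frac{w}{109} + \frac{7 - w}{w}$ ($Y{\left(w \right)} = \frac{7 - w}{w} + \frac{w}{-109} = \frac{7 - w}{w} + w \left(- \frac{1}{109}\right) = \frac{7 - w}{w} - \frac{w}{109} = - \frac{w}{109} + \frac{7 - w}{w}$)
$\left(-14 - 77\right)^{2} + Y{\left(r{\left(-9 \right)} \right)} = \left(-14 - 77\right)^{2} - \left(\frac{100}{109} + \frac{7}{9}\right) = \left(-91\right)^{2} + \left(-1 + 7 \left(- \frac{1}{9}\right) + \frac{9}{109}\right) = 8281 - \frac{1663}{981} = \frac{8121998}{981}$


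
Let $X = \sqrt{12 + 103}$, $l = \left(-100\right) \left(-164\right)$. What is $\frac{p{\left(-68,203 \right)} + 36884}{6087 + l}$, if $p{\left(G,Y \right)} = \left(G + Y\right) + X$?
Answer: $\frac{37019}{22487} + \frac{\sqrt{115}}{22487} \approx 1.6467$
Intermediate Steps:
$l = 16400$
$X = \sqrt{115} \approx 10.724$
$p{\left(G,Y \right)} = G + Y + \sqrt{115}$ ($p{\left(G,Y \right)} = \left(G + Y\right) + \sqrt{115} = G + Y + \sqrt{115}$)
$\frac{p{\left(-68,203 \right)} + 36884}{6087 + l} = \frac{\left(-68 + 203 + \sqrt{115}\right) + 36884}{6087 + 16400} = \frac{\left(135 + \sqrt{115}\right) + 36884}{22487} = \left(37019 + \sqrt{115}\right) \frac{1}{22487} = \frac{37019}{22487} + \frac{\sqrt{115}}{22487}$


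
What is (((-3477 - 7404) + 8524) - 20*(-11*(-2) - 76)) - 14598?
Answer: -15875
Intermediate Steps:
(((-3477 - 7404) + 8524) - 20*(-11*(-2) - 76)) - 14598 = ((-10881 + 8524) - 20*(22 - 76)) - 14598 = (-2357 - 20*(-54)) - 14598 = (-2357 + 1080) - 14598 = -1277 - 14598 = -15875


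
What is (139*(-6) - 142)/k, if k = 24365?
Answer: -976/24365 ≈ -0.040057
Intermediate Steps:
(139*(-6) - 142)/k = (139*(-6) - 142)/24365 = (-834 - 142)*(1/24365) = -976*1/24365 = -976/24365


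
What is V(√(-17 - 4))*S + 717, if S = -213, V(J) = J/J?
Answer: 504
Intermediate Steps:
V(J) = 1
V(√(-17 - 4))*S + 717 = 1*(-213) + 717 = -213 + 717 = 504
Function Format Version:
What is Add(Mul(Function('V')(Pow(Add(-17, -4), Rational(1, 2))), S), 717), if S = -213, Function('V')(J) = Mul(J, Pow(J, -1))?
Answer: 504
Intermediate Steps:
Function('V')(J) = 1
Add(Mul(Function('V')(Pow(Add(-17, -4), Rational(1, 2))), S), 717) = Add(Mul(1, -213), 717) = Add(-213, 717) = 504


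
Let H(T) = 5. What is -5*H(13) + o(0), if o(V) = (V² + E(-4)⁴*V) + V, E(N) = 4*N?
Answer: -25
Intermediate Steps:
o(V) = V² + 65537*V (o(V) = (V² + (4*(-4))⁴*V) + V = (V² + (-16)⁴*V) + V = (V² + 65536*V) + V = V² + 65537*V)
-5*H(13) + o(0) = -5*5 + 0*(65537 + 0) = -25 + 0*65537 = -25 + 0 = -25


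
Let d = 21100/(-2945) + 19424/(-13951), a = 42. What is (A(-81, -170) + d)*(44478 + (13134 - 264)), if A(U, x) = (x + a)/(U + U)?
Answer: -3660029746320/8217139 ≈ -4.4541e+5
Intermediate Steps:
A(U, x) = (42 + x)/(2*U) (A(U, x) = (x + 42)/(U + U) = (42 + x)/((2*U)) = (42 + x)*(1/(2*U)) = (42 + x)/(2*U))
d = -70313956/8217139 (d = 21100*(-1/2945) + 19424*(-1/13951) = -4220/589 - 19424/13951 = -70313956/8217139 ≈ -8.5570)
(A(-81, -170) + d)*(44478 + (13134 - 264)) = ((½)*(42 - 170)/(-81) - 70313956/8217139)*(44478 + (13134 - 264)) = ((½)*(-1/81)*(-128) - 70313956/8217139)*(44478 + 12870) = (64/81 - 70313956/8217139)*57348 = -5169533540/665588259*57348 = -3660029746320/8217139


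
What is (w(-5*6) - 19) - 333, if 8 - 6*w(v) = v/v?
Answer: -2105/6 ≈ -350.83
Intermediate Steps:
w(v) = 7/6 (w(v) = 4/3 - v/(6*v) = 4/3 - ⅙*1 = 4/3 - ⅙ = 7/6)
(w(-5*6) - 19) - 333 = (7/6 - 19) - 333 = -107/6 - 333 = -2105/6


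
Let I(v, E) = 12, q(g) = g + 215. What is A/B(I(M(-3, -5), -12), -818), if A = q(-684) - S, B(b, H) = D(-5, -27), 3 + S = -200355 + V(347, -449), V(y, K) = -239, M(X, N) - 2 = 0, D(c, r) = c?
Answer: -200128/5 ≈ -40026.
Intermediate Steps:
q(g) = 215 + g
M(X, N) = 2 (M(X, N) = 2 + 0 = 2)
S = -200597 (S = -3 + (-200355 - 239) = -3 - 200594 = -200597)
B(b, H) = -5
A = 200128 (A = (215 - 684) - 1*(-200597) = -469 + 200597 = 200128)
A/B(I(M(-3, -5), -12), -818) = 200128/(-5) = 200128*(-⅕) = -200128/5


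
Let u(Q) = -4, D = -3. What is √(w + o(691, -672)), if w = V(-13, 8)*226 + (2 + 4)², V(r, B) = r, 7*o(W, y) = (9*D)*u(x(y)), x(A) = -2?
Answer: I*√141442/7 ≈ 53.727*I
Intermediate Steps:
o(W, y) = 108/7 (o(W, y) = ((9*(-3))*(-4))/7 = (-27*(-4))/7 = (⅐)*108 = 108/7)
w = -2902 (w = -13*226 + (2 + 4)² = -2938 + 6² = -2938 + 36 = -2902)
√(w + o(691, -672)) = √(-2902 + 108/7) = √(-20206/7) = I*√141442/7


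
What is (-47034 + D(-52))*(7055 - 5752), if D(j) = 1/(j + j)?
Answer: -6373672711/104 ≈ -6.1285e+7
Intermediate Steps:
D(j) = 1/(2*j)
(-47034 + D(-52))*(7055 - 5752) = (-47034 + (½)/(-52))*(7055 - 5752) = (-47034 + (½)*(-1/52))*1303 = (-47034 - 1/104)*1303 = -4891537/104*1303 = -6373672711/104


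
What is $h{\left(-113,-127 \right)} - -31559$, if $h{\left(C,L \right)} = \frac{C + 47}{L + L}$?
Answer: $\frac{4008026}{127} \approx 31559.0$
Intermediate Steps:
$h{\left(C,L \right)} = \frac{47 + C}{2 L}$
$h{\left(-113,-127 \right)} - -31559 = \frac{47 - 113}{2 \left(-127\right)} - -31559 = \frac{1}{2} \left(- \frac{1}{127}\right) \left(-66\right) + 31559 = \frac{33}{127} + 31559 = \frac{4008026}{127}$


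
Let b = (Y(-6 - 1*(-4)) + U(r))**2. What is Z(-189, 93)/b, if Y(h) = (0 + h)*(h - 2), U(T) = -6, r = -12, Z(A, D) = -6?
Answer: -3/2 ≈ -1.5000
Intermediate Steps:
Y(h) = h*(-2 + h)
b = 4 (b = ((-6 - 1*(-4))*(-2 + (-6 - 1*(-4))) - 6)**2 = ((-6 + 4)*(-2 + (-6 + 4)) - 6)**2 = (-2*(-2 - 2) - 6)**2 = (-2*(-4) - 6)**2 = (8 - 6)**2 = 2**2 = 4)
Z(-189, 93)/b = -6/4 = -6*1/4 = -3/2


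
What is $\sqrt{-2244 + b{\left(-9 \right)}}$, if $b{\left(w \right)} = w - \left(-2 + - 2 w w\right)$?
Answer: $i \sqrt{2089} \approx 45.706 i$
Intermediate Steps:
$b{\left(w \right)} = 2 + w + 2 w^{2}$ ($b{\left(w \right)} = w - \left(-2 - 2 w^{2}\right) = w + \left(2 + 2 w^{2}\right) = 2 + w + 2 w^{2}$)
$\sqrt{-2244 + b{\left(-9 \right)}} = \sqrt{-2244 + \left(2 - 9 + 2 \left(-9\right)^{2}\right)} = \sqrt{-2244 + \left(2 - 9 + 2 \cdot 81\right)} = \sqrt{-2244 + \left(2 - 9 + 162\right)} = \sqrt{-2244 + 155} = \sqrt{-2089} = i \sqrt{2089}$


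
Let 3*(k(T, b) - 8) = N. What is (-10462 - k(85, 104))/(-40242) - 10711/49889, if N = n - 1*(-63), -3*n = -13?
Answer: 415914745/9034349121 ≈ 0.046037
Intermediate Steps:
n = 13/3 (n = -⅓*(-13) = 13/3 ≈ 4.3333)
N = 202/3 (N = 13/3 - 1*(-63) = 13/3 + 63 = 202/3 ≈ 67.333)
k(T, b) = 274/9 (k(T, b) = 8 + (⅓)*(202/3) = 8 + 202/9 = 274/9)
(-10462 - k(85, 104))/(-40242) - 10711/49889 = (-10462 - 1*274/9)/(-40242) - 10711/49889 = (-10462 - 274/9)*(-1/40242) - 10711*1/49889 = -94432/9*(-1/40242) - 10711/49889 = 47216/181089 - 10711/49889 = 415914745/9034349121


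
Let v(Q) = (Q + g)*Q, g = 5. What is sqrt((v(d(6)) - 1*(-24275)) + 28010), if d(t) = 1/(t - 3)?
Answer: sqrt(470581)/3 ≈ 228.66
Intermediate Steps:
d(t) = 1/(-3 + t)
v(Q) = Q*(5 + Q) (v(Q) = (Q + 5)*Q = (5 + Q)*Q = Q*(5 + Q))
sqrt((v(d(6)) - 1*(-24275)) + 28010) = sqrt(((5 + 1/(-3 + 6))/(-3 + 6) - 1*(-24275)) + 28010) = sqrt(((5 + 1/3)/3 + 24275) + 28010) = sqrt(((1/3)*(16/3) + 24275) + 28010) = sqrt((16/9 + 24275) + 28010) = sqrt(218491/9 + 28010) = sqrt(470581/9) = sqrt(470581)/3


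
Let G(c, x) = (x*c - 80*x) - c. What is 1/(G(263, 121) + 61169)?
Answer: 1/83049 ≈ 1.2041e-5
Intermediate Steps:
G(c, x) = -c - 80*x + c*x (G(c, x) = (c*x - 80*x) - c = (-80*x + c*x) - c = -c - 80*x + c*x)
1/(G(263, 121) + 61169) = 1/((-1*263 - 80*121 + 263*121) + 61169) = 1/((-263 - 9680 + 31823) + 61169) = 1/(21880 + 61169) = 1/83049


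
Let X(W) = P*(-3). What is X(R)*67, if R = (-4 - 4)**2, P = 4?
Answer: -804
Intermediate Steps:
R = 64 (R = (-8)**2 = 64)
X(W) = -12 (X(W) = 4*(-3) = -12)
X(R)*67 = -12*67 = -804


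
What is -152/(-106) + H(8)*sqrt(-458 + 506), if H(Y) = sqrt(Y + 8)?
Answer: 76/53 + 16*sqrt(3) ≈ 29.147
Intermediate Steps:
H(Y) = sqrt(8 + Y)
-152/(-106) + H(8)*sqrt(-458 + 506) = -152/(-106) + sqrt(8 + 8)*sqrt(-458 + 506) = -152*(-1/106) + sqrt(16)*sqrt(48) = 76/53 + 4*(4*sqrt(3)) = 76/53 + 16*sqrt(3)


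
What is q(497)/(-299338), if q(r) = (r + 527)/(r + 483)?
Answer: -128/36668905 ≈ -3.4907e-6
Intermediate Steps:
q(r) = (527 + r)/(483 + r)
q(497)/(-299338) = ((527 + 497)/(483 + 497))/(-299338) = (1024/980)*(-1/299338) = ((1/980)*1024)*(-1/299338) = (256/245)*(-1/299338) = -128/36668905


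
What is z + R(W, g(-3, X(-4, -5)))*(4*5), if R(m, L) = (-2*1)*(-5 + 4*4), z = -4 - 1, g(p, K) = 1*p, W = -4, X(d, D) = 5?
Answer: -445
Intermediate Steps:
g(p, K) = p
z = -5
R(m, L) = -22 (R(m, L) = -2*(-5 + 16) = -2*11 = -22)
z + R(W, g(-3, X(-4, -5)))*(4*5) = -5 - 88*5 = -5 - 22*20 = -5 - 440 = -445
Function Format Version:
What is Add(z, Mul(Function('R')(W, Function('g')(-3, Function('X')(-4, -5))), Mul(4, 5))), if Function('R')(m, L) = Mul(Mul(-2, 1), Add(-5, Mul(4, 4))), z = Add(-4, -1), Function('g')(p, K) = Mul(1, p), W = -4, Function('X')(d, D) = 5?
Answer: -445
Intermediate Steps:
Function('g')(p, K) = p
z = -5
Function('R')(m, L) = -22 (Function('R')(m, L) = Mul(-2, Add(-5, 16)) = Mul(-2, 11) = -22)
Add(z, Mul(Function('R')(W, Function('g')(-3, Function('X')(-4, -5))), Mul(4, 5))) = Add(-5, Mul(-22, Mul(4, 5))) = Add(-5, Mul(-22, 20)) = Add(-5, -440) = -445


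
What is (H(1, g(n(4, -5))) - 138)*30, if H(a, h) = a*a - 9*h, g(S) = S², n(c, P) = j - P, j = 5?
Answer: -31110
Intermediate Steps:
n(c, P) = 5 - P
H(a, h) = a² - 9*h
(H(1, g(n(4, -5))) - 138)*30 = ((1² - 9*(5 - 1*(-5))²) - 138)*30 = ((1 - 9*(5 + 5)²) - 138)*30 = ((1 - 9*10²) - 138)*30 = ((1 - 9*100) - 138)*30 = ((1 - 900) - 138)*30 = (-899 - 138)*30 = -1037*30 = -31110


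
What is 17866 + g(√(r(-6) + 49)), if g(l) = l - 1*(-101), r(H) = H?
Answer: 17967 + √43 ≈ 17974.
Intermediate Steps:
g(l) = 101 + l (g(l) = l + 101 = 101 + l)
17866 + g(√(r(-6) + 49)) = 17866 + (101 + √(-6 + 49)) = 17866 + (101 + √43) = 17967 + √43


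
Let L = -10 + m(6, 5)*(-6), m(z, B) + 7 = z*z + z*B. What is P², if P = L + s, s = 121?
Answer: 59049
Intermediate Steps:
m(z, B) = -7 + z² + B*z (m(z, B) = -7 + (z*z + z*B) = -7 + (z² + B*z) = -7 + z² + B*z)
L = -364 (L = -10 + (-7 + 6² + 5*6)*(-6) = -10 + (-7 + 36 + 30)*(-6) = -10 + 59*(-6) = -10 - 354 = -364)
P = -243 (P = -364 + 121 = -243)
P² = (-243)² = 59049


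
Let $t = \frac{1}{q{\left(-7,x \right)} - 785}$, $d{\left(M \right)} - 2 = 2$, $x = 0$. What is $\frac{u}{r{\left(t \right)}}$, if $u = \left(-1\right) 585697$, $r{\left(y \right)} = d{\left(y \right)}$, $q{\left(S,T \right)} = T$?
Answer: $- \frac{585697}{4} \approx -1.4642 \cdot 10^{5}$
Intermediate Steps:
$d{\left(M \right)} = 4$ ($d{\left(M \right)} = 2 + 2 = 4$)
$t = - \frac{1}{785}$ ($t = \frac{1}{0 - 785} = \frac{1}{-785} = - \frac{1}{785} \approx -0.0012739$)
$r{\left(y \right)} = 4$
$u = -585697$
$\frac{u}{r{\left(t \right)}} = - \frac{585697}{4}$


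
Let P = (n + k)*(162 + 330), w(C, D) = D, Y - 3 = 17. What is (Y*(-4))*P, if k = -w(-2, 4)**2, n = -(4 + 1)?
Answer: 826560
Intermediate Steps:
Y = 20 (Y = 3 + 17 = 20)
n = -5 (n = -1*5 = -5)
k = -16 (k = -1*4**2 = -1*16 = -16)
P = -10332 (P = (-5 - 16)*(162 + 330) = -21*492 = -10332)
(Y*(-4))*P = (20*(-4))*(-10332) = -80*(-10332) = 826560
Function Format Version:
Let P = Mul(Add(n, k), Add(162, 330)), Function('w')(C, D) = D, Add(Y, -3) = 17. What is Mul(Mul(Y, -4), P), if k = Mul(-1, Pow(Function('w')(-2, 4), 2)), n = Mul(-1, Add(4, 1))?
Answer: 826560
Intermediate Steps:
Y = 20 (Y = Add(3, 17) = 20)
n = -5 (n = Mul(-1, 5) = -5)
k = -16 (k = Mul(-1, Pow(4, 2)) = Mul(-1, 16) = -16)
P = -10332 (P = Mul(Add(-5, -16), Add(162, 330)) = Mul(-21, 492) = -10332)
Mul(Mul(Y, -4), P) = Mul(Mul(20, -4), -10332) = Mul(-80, -10332) = 826560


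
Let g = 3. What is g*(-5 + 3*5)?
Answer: 30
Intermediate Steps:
g*(-5 + 3*5) = 3*(-5 + 3*5) = 3*(-5 + 15) = 3*10 = 30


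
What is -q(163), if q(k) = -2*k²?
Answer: 53138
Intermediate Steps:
-q(163) = -(-2)*163² = -(-2)*26569 = -1*(-53138) = 53138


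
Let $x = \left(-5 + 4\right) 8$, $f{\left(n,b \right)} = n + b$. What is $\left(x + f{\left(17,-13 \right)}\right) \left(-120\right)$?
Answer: $480$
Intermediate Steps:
$f{\left(n,b \right)} = b + n$
$x = -8$ ($x = \left(-1\right) 8 = -8$)
$\left(x + f{\left(17,-13 \right)}\right) \left(-120\right) = \left(-8 + \left(-13 + 17\right)\right) \left(-120\right) = \left(-8 + 4\right) \left(-120\right) = \left(-4\right) \left(-120\right) = 480$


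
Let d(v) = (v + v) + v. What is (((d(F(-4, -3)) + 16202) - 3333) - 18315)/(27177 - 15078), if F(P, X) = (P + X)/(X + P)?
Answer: -5443/12099 ≈ -0.44987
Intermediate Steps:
F(P, X) = 1 (F(P, X) = (P + X)/(P + X) = 1)
d(v) = 3*v (d(v) = 2*v + v = 3*v)
(((d(F(-4, -3)) + 16202) - 3333) - 18315)/(27177 - 15078) = (((3*1 + 16202) - 3333) - 18315)/(27177 - 15078) = (((3 + 16202) - 3333) - 18315)/12099 = ((16205 - 3333) - 18315)*(1/12099) = (12872 - 18315)*(1/12099) = -5443*1/12099 = -5443/12099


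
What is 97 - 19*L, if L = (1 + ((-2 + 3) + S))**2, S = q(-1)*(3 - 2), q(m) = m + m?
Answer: 97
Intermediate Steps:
q(m) = 2*m
S = -2 (S = (2*(-1))*(3 - 2) = -2*1 = -2)
L = 0 (L = (1 + ((-2 + 3) - 2))**2 = (1 + (1 - 2))**2 = (1 - 1)**2 = 0**2 = 0)
97 - 19*L = 97 - 19*0 = 97 + 0 = 97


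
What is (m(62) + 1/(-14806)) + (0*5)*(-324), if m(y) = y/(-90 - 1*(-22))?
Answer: -114755/125851 ≈ -0.91183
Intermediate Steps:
m(y) = -y/68 (m(y) = y/(-90 + 22) = y/(-68) = y*(-1/68) = -y/68)
(m(62) + 1/(-14806)) + (0*5)*(-324) = (-1/68*62 + 1/(-14806)) + (0*5)*(-324) = (-31/34 - 1/14806) + 0*(-324) = -114755/125851 + 0 = -114755/125851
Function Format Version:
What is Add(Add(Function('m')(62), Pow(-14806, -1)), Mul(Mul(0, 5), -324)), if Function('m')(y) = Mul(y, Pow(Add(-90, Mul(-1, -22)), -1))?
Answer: Rational(-114755, 125851) ≈ -0.91183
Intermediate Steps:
Function('m')(y) = Mul(Rational(-1, 68), y) (Function('m')(y) = Mul(y, Pow(Add(-90, 22), -1)) = Mul(y, Pow(-68, -1)) = Mul(y, Rational(-1, 68)) = Mul(Rational(-1, 68), y))
Add(Add(Function('m')(62), Pow(-14806, -1)), Mul(Mul(0, 5), -324)) = Add(Add(Mul(Rational(-1, 68), 62), Pow(-14806, -1)), Mul(Mul(0, 5), -324)) = Add(Add(Rational(-31, 34), Rational(-1, 14806)), Mul(0, -324)) = Add(Rational(-114755, 125851), 0) = Rational(-114755, 125851)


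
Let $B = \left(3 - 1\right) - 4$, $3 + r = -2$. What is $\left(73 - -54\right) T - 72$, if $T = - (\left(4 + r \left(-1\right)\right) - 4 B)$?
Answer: $-2231$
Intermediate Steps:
$r = -5$ ($r = -3 - 2 = -5$)
$B = -2$ ($B = 2 - 4 = -2$)
$T = -17$ ($T = - (\left(4 - -5\right) - -8) = - (\left(4 + 5\right) + 8) = - (9 + 8) = \left(-1\right) 17 = -17$)
$\left(73 - -54\right) T - 72 = \left(73 - -54\right) \left(-17\right) - 72 = \left(73 + 54\right) \left(-17\right) - 72 = 127 \left(-17\right) - 72 = -2159 - 72 = -2231$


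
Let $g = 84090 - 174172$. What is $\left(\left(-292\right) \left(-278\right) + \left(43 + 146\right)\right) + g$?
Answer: $-8717$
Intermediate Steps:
$g = -90082$
$\left(\left(-292\right) \left(-278\right) + \left(43 + 146\right)\right) + g = \left(\left(-292\right) \left(-278\right) + \left(43 + 146\right)\right) - 90082 = \left(81176 + 189\right) - 90082 = 81365 - 90082 = -8717$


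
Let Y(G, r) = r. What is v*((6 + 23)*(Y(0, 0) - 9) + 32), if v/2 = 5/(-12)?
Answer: 1145/6 ≈ 190.83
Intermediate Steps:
v = -⅚ (v = 2*(5/(-12)) = 2*(5*(-1/12)) = 2*(-5/12) = -⅚ ≈ -0.83333)
v*((6 + 23)*(Y(0, 0) - 9) + 32) = -5*((6 + 23)*(0 - 9) + 32)/6 = -5*(29*(-9) + 32)/6 = -5*(-261 + 32)/6 = -⅚*(-229) = 1145/6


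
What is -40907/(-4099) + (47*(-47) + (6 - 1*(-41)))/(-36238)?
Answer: 745624952/74269781 ≈ 10.039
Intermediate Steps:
-40907/(-4099) + (47*(-47) + (6 - 1*(-41)))/(-36238) = -40907*(-1/4099) + (-2209 + (6 + 41))*(-1/36238) = 40907/4099 + (-2209 + 47)*(-1/36238) = 40907/4099 - 2162*(-1/36238) = 40907/4099 + 1081/18119 = 745624952/74269781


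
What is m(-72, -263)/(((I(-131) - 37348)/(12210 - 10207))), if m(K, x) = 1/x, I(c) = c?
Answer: 2003/9856977 ≈ 0.00020321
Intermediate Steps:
m(-72, -263)/(((I(-131) - 37348)/(12210 - 10207))) = 1/((-263)*(((-131 - 37348)/(12210 - 10207)))) = -1/(263*((-37479/2003))) = -1/(263*((-37479*1/2003))) = -1/(263*(-37479/2003)) = -1/263*(-2003/37479) = 2003/9856977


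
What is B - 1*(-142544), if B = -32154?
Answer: 110390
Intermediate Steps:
B - 1*(-142544) = -32154 - 1*(-142544) = -32154 + 142544 = 110390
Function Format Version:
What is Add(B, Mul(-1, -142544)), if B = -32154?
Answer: 110390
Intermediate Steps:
Add(B, Mul(-1, -142544)) = Add(-32154, Mul(-1, -142544)) = Add(-32154, 142544) = 110390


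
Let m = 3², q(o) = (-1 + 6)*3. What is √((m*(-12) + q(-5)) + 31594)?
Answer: 17*√109 ≈ 177.49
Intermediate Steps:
q(o) = 15 (q(o) = 5*3 = 15)
m = 9
√((m*(-12) + q(-5)) + 31594) = √((9*(-12) + 15) + 31594) = √((-108 + 15) + 31594) = √(-93 + 31594) = √31501 = 17*√109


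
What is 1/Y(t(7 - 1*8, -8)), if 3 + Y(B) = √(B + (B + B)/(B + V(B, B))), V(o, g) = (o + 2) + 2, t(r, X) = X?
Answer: -9/47 - 2*I*√15/47 ≈ -0.19149 - 0.16481*I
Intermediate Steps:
V(o, g) = 4 + o (V(o, g) = (2 + o) + 2 = 4 + o)
Y(B) = -3 + √(B + 2*B/(4 + 2*B)) (Y(B) = -3 + √(B + (B + B)/(B + (4 + B))) = -3 + √(B + (2*B)/(4 + 2*B)) = -3 + √(B + 2*B/(4 + 2*B)))
1/Y(t(7 - 1*8, -8)) = 1/(-3 + √(-8*(3 - 8)/(2 - 8))) = 1/(-3 + √(-8*(-5)/(-6))) = 1/(-3 + √(-8*(-⅙)*(-5))) = 1/(-3 + √(-20/3)) = 1/(-3 + 2*I*√15/3)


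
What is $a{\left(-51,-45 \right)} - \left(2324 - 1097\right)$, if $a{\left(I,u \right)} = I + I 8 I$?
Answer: $19530$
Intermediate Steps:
$a{\left(I,u \right)} = I + 8 I^{2}$ ($a{\left(I,u \right)} = I + 8 I I = I + 8 I^{2}$)
$a{\left(-51,-45 \right)} - \left(2324 - 1097\right) = - 51 \left(1 + 8 \left(-51\right)\right) - \left(2324 - 1097\right) = - 51 \left(1 - 408\right) - 1227 = \left(-51\right) \left(-407\right) - 1227 = 20757 - 1227 = 19530$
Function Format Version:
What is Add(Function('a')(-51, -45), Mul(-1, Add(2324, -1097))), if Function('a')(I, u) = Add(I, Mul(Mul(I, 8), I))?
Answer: 19530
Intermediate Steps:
Function('a')(I, u) = Add(I, Mul(8, Pow(I, 2))) (Function('a')(I, u) = Add(I, Mul(Mul(8, I), I)) = Add(I, Mul(8, Pow(I, 2))))
Add(Function('a')(-51, -45), Mul(-1, Add(2324, -1097))) = Add(Mul(-51, Add(1, Mul(8, -51))), Mul(-1, Add(2324, -1097))) = Add(Mul(-51, Add(1, -408)), Mul(-1, 1227)) = Add(Mul(-51, -407), -1227) = Add(20757, -1227) = 19530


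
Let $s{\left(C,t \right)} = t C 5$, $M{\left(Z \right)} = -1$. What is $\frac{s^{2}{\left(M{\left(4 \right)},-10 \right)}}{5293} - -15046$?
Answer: $\frac{79640978}{5293} \approx 15046.0$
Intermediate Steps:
$s{\left(C,t \right)} = 5 C t$ ($s{\left(C,t \right)} = C t 5 = 5 C t$)
$\frac{s^{2}{\left(M{\left(4 \right)},-10 \right)}}{5293} - -15046 = \frac{\left(5 \left(-1\right) \left(-10\right)\right)^{2}}{5293} - -15046 = 50^{2} \cdot \frac{1}{5293} + 15046 = 2500 \cdot \frac{1}{5293} + 15046 = \frac{2500}{5293} + 15046 = \frac{79640978}{5293}$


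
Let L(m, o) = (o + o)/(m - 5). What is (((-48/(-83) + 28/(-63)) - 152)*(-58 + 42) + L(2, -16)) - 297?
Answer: 1601213/747 ≈ 2143.5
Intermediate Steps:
L(m, o) = 2*o/(-5 + m) (L(m, o) = (2*o)/(-5 + m) = 2*o/(-5 + m))
(((-48/(-83) + 28/(-63)) - 152)*(-58 + 42) + L(2, -16)) - 297 = (((-48/(-83) + 28/(-63)) - 152)*(-58 + 42) + 2*(-16)/(-5 + 2)) - 297 = (((-48*(-1/83) + 28*(-1/63)) - 152)*(-16) + 2*(-16)/(-3)) - 297 = (((48/83 - 4/9) - 152)*(-16) + 2*(-16)*(-⅓)) - 297 = ((100/747 - 152)*(-16) + 32/3) - 297 = (-113444/747*(-16) + 32/3) - 297 = (1815104/747 + 32/3) - 297 = 1823072/747 - 297 = 1601213/747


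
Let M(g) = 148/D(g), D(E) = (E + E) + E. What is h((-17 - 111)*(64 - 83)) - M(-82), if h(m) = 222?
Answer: 27380/123 ≈ 222.60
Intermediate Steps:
D(E) = 3*E (D(E) = 2*E + E = 3*E)
M(g) = 148/(3*g) (M(g) = 148/((3*g)) = 148*(1/(3*g)) = 148/(3*g))
h((-17 - 111)*(64 - 83)) - M(-82) = 222 - 148/(3*(-82)) = 222 - 148*(-1)/(3*82) = 222 - 1*(-74/123) = 222 + 74/123 = 27380/123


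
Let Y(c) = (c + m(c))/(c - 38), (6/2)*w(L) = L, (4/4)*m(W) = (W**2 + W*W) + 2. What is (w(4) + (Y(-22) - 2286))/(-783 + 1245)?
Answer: -3137/630 ≈ -4.9794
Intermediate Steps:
m(W) = 2 + 2*W**2 (m(W) = (W**2 + W*W) + 2 = (W**2 + W**2) + 2 = 2*W**2 + 2 = 2 + 2*W**2)
w(L) = L/3
Y(c) = (2 + c + 2*c**2)/(-38 + c) (Y(c) = (c + (2 + 2*c**2))/(c - 38) = (2 + c + 2*c**2)/(-38 + c))
(w(4) + (Y(-22) - 2286))/(-783 + 1245) = ((1/3)*4 + ((2 - 22 + 2*(-22)**2)/(-38 - 22) - 2286))/(-783 + 1245) = (4/3 + ((2 - 22 + 2*484)/(-60) - 2286))/462 = (4/3 + (-(2 - 22 + 968)/60 - 2286))*(1/462) = (4/3 + (-1/60*948 - 2286))*(1/462) = (4/3 + (-79/5 - 2286))*(1/462) = (4/3 - 11509/5)*(1/462) = -34507/15*1/462 = -3137/630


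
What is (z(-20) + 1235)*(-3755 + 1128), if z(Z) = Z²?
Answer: -4295145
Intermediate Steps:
(z(-20) + 1235)*(-3755 + 1128) = ((-20)² + 1235)*(-3755 + 1128) = (400 + 1235)*(-2627) = 1635*(-2627) = -4295145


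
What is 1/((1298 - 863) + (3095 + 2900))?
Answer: 1/6430 ≈ 0.00015552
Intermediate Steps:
1/((1298 - 863) + (3095 + 2900)) = 1/(435 + 5995) = 1/6430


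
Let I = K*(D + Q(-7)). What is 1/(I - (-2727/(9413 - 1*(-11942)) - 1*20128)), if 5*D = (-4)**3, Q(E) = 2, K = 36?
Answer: 21355/421533343 ≈ 5.0660e-5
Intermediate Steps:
D = -64/5 (D = (1/5)*(-4)**3 = (1/5)*(-64) = -64/5 ≈ -12.800)
I = -1944/5 (I = 36*(-64/5 + 2) = 36*(-54/5) = -1944/5 ≈ -388.80)
1/(I - (-2727/(9413 - 1*(-11942)) - 1*20128)) = 1/(-1944/5 - (-2727/(9413 - 1*(-11942)) - 1*20128)) = 1/(-1944/5 - (-2727/(9413 + 11942) - 20128)) = 1/(-1944/5 - (-2727/21355 - 20128)) = 1/(-1944/5 - 1*(-429836167/21355)) = 1/(-1944/5 + 429836167/21355) = 1/(421533343/21355) = 21355/421533343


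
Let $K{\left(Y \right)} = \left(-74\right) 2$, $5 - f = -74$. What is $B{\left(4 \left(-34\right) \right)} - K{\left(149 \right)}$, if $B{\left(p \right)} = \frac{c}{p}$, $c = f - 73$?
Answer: $\frac{10061}{68} \approx 147.96$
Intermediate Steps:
$f = 79$ ($f = 5 - -74 = 5 + 74 = 79$)
$c = 6$ ($c = 79 - 73 = 6$)
$B{\left(p \right)} = \frac{6}{p}$
$K{\left(Y \right)} = -148$
$B{\left(4 \left(-34\right) \right)} - K{\left(149 \right)} = \frac{6}{4 \left(-34\right)} - -148 = \frac{6}{-136} + 148 = 6 \left(- \frac{1}{136}\right) + 148 = - \frac{3}{68} + 148 = \frac{10061}{68}$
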